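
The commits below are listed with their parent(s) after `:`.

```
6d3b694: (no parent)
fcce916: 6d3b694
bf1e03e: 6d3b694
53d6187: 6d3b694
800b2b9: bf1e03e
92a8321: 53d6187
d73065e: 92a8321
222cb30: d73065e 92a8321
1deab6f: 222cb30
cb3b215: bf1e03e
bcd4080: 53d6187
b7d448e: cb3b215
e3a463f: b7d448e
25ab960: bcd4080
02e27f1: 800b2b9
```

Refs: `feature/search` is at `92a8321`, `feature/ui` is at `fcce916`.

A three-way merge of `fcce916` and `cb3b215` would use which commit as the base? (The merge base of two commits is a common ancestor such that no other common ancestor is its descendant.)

6d3b694

Ancestors of fcce916: {6d3b694, fcce916}.
Ancestors of cb3b215: {6d3b694, bf1e03e, cb3b215}.
Common ancestors: {6d3b694}.
The only common ancestor is 6d3b694, so it is the merge base.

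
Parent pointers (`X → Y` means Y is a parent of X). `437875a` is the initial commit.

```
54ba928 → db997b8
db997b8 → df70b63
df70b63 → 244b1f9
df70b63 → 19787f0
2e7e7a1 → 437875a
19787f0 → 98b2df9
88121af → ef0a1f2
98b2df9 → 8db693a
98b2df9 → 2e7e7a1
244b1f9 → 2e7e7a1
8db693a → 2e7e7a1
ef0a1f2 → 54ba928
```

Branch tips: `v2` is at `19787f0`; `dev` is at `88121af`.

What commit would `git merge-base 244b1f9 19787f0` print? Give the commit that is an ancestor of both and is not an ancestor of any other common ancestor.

Ancestors of 244b1f9: {244b1f9, 2e7e7a1, 437875a}.
Ancestors of 19787f0: {19787f0, 2e7e7a1, 437875a, 8db693a, 98b2df9}.
Common ancestors: {2e7e7a1, 437875a}.
Among these, 2e7e7a1 is not an ancestor of any other common ancestor — it is the merge base.

2e7e7a1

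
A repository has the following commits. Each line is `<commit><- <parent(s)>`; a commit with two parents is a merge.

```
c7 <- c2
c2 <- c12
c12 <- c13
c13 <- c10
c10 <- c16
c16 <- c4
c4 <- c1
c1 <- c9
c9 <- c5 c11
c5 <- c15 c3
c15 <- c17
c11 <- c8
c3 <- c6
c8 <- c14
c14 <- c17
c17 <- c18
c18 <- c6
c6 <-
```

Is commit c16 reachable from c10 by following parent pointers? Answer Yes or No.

Yes

Ancestors of c10 (commits reachable by following parents): {c1, c10, c11, c14, c15, c16, c17, c18, c3, c4, c5, c6, c8, c9}.
c16 is in that set, so it is an ancestor of c10.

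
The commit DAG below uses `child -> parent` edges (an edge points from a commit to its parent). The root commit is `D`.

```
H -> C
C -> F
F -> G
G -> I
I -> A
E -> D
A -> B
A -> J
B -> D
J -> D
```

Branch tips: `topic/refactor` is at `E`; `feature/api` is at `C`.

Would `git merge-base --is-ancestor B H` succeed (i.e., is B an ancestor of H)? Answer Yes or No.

Yes

Ancestors of H (commits reachable by following parents): {A, B, C, D, F, G, H, I, J}.
B is in that set, so it is an ancestor of H.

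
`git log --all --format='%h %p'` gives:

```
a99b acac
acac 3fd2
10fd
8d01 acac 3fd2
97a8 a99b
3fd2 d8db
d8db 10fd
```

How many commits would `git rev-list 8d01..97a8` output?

Reachable from 97a8: {10fd, 3fd2, 97a8, a99b, acac, d8db}.
Reachable from 8d01: {10fd, 3fd2, 8d01, acac, d8db}.
In 97a8's history but not 8d01's: {97a8, a99b} — 2 commits.

2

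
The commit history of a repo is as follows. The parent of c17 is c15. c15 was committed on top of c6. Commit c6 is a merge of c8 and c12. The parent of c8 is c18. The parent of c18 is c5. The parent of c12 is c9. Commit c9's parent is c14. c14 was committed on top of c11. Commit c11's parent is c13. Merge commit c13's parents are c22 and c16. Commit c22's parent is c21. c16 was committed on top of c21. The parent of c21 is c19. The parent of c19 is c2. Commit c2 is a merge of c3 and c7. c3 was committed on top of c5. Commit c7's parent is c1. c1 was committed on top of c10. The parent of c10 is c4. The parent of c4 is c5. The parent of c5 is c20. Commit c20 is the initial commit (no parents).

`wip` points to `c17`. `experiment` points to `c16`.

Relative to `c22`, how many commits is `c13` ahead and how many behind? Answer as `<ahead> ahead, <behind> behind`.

Reachable from c13: {c1, c10, c13, c16, c19, c2, c20, c21, c22, c3, c4, c5, c7}.
Reachable from c22: {c1, c10, c19, c2, c20, c21, c22, c3, c4, c5, c7}.
Only in c13's history (ahead): {c13, c16} — 2.
Only in c22's history (behind): {} — 0.

2 ahead, 0 behind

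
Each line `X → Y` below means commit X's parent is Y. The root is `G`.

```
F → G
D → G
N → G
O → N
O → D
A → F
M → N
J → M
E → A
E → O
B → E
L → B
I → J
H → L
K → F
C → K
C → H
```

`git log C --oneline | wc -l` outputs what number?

Walking parent pointers from C: reachable set = {A, B, C, D, E, F, G, H, K, L, N, O}.
That is 12 commits.

12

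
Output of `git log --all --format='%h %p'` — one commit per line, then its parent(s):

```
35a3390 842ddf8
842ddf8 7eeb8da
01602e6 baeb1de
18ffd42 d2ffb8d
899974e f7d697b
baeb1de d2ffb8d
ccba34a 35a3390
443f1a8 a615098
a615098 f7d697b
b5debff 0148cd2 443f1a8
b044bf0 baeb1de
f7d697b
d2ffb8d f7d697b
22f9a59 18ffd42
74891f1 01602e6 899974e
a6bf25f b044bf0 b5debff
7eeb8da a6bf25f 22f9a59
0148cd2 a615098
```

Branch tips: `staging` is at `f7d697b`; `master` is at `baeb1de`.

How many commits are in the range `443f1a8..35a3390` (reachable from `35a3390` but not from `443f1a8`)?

11

Reachable from 35a3390: {0148cd2, 18ffd42, 22f9a59, 35a3390, 443f1a8, 7eeb8da, 842ddf8, a615098, a6bf25f, b044bf0, b5debff, baeb1de, d2ffb8d, f7d697b}.
Reachable from 443f1a8: {443f1a8, a615098, f7d697b}.
In 35a3390's history but not 443f1a8's: {0148cd2, 18ffd42, 22f9a59, 35a3390, 7eeb8da, 842ddf8, a6bf25f, b044bf0, b5debff, baeb1de, d2ffb8d} — 11 commits.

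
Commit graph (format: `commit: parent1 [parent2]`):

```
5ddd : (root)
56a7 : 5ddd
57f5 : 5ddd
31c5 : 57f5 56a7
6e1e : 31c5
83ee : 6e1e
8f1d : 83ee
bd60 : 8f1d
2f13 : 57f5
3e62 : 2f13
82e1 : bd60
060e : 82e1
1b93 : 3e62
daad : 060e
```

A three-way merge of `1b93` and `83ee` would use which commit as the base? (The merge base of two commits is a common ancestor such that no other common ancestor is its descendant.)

57f5

Ancestors of 1b93: {1b93, 2f13, 3e62, 57f5, 5ddd}.
Ancestors of 83ee: {31c5, 56a7, 57f5, 5ddd, 6e1e, 83ee}.
Common ancestors: {57f5, 5ddd}.
Among these, 57f5 is not an ancestor of any other common ancestor — it is the merge base.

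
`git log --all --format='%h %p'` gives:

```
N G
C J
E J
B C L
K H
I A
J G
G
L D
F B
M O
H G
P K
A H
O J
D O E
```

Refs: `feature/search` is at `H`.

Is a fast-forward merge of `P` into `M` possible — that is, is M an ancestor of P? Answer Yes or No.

A fast-forward from M to P is possible iff M is an ancestor of P.
Ancestors of P: {G, H, K, P}.
M is not among them, so fast-forward is not possible.

No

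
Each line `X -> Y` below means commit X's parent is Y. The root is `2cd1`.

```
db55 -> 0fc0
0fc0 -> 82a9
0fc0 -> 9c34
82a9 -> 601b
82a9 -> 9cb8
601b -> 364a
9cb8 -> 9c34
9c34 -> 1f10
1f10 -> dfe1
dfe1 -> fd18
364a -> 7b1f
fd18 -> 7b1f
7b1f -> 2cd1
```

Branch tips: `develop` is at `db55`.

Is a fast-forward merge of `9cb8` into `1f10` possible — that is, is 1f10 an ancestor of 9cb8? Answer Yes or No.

Yes

A fast-forward from 1f10 to 9cb8 is possible iff 1f10 is an ancestor of 9cb8.
Ancestors of 9cb8: {1f10, 2cd1, 7b1f, 9c34, 9cb8, dfe1, fd18}.
1f10 is among them, so fast-forward is possible.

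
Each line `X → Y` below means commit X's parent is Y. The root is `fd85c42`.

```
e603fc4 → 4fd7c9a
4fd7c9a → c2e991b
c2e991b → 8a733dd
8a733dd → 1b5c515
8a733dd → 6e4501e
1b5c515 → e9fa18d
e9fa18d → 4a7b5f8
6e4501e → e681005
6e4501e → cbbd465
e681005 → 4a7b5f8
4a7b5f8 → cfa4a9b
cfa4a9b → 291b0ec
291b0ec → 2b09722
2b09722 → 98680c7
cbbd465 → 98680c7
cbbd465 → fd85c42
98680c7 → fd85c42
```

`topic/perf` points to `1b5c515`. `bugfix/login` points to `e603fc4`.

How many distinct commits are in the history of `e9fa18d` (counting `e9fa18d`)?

7

Walking parent pointers from e9fa18d: reachable set = {291b0ec, 2b09722, 4a7b5f8, 98680c7, cfa4a9b, e9fa18d, fd85c42}.
That is 7 commits.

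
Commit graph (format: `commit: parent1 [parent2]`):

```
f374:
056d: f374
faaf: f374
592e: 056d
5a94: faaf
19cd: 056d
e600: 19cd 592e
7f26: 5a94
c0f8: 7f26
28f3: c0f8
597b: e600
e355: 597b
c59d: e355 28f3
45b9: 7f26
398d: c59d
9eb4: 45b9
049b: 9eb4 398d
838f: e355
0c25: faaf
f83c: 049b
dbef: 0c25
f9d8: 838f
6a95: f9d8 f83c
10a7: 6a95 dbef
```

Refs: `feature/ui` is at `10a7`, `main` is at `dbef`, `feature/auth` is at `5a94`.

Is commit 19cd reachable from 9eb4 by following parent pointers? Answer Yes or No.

No

Ancestors of 9eb4: {45b9, 5a94, 7f26, 9eb4, f374, faaf}.
19cd is not in that set, so it is not an ancestor of 9eb4.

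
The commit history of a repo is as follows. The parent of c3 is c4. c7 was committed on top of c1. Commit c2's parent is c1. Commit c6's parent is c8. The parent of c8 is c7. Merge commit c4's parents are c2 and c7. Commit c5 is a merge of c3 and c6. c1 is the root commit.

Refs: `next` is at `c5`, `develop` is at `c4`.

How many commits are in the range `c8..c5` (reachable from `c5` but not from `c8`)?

5

Reachable from c5: {c1, c2, c3, c4, c5, c6, c7, c8}.
Reachable from c8: {c1, c7, c8}.
In c5's history but not c8's: {c2, c3, c4, c5, c6} — 5 commits.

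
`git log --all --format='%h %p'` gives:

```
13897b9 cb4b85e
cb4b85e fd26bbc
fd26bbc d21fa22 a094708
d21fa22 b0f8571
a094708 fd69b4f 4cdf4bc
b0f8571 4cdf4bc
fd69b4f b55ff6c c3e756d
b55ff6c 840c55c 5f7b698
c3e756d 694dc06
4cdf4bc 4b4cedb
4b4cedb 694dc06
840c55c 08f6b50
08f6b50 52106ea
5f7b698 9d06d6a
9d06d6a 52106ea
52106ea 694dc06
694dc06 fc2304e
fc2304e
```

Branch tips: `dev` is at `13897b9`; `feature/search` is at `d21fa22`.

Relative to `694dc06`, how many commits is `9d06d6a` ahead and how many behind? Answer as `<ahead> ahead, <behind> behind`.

2 ahead, 0 behind

Reachable from 9d06d6a: {52106ea, 694dc06, 9d06d6a, fc2304e}.
Reachable from 694dc06: {694dc06, fc2304e}.
Only in 9d06d6a's history (ahead): {52106ea, 9d06d6a} — 2.
Only in 694dc06's history (behind): {} — 0.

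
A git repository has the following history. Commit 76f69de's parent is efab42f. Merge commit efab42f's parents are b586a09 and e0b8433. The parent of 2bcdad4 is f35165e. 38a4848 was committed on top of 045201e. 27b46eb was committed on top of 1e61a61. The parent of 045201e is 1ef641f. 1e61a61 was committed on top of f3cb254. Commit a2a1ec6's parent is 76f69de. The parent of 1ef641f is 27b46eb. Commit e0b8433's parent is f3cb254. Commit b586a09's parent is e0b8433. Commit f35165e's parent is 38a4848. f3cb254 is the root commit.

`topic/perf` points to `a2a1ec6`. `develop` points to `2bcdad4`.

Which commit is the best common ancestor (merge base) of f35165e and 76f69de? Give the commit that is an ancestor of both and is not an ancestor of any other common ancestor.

Ancestors of f35165e: {045201e, 1e61a61, 1ef641f, 27b46eb, 38a4848, f35165e, f3cb254}.
Ancestors of 76f69de: {76f69de, b586a09, e0b8433, efab42f, f3cb254}.
Common ancestors: {f3cb254}.
The only common ancestor is f3cb254, so it is the merge base.

f3cb254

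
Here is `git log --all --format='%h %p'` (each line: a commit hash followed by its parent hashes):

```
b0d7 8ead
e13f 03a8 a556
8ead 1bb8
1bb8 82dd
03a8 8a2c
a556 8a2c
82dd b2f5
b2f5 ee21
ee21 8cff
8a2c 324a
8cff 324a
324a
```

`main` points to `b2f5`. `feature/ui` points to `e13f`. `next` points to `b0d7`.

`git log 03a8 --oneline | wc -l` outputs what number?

Walking parent pointers from 03a8: reachable set = {03a8, 324a, 8a2c}.
That is 3 commits.

3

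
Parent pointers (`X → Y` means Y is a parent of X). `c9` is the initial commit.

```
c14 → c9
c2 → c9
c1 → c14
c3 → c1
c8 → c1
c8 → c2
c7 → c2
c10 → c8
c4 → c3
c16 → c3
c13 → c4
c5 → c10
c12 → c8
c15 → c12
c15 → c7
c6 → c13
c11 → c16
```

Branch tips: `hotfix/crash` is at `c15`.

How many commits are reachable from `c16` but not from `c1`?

2

Reachable from c16: {c1, c14, c16, c3, c9}.
Reachable from c1: {c1, c14, c9}.
In c16's history but not c1's: {c16, c3} — 2 commits.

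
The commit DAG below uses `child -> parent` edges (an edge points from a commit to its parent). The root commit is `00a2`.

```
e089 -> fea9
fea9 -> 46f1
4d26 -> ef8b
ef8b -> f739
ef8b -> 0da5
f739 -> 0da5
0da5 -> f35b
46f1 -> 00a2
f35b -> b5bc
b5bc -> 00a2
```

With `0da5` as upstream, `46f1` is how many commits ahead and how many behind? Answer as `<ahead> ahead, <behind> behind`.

1 ahead, 3 behind

Reachable from 46f1: {00a2, 46f1}.
Reachable from 0da5: {00a2, 0da5, b5bc, f35b}.
Only in 46f1's history (ahead): {46f1} — 1.
Only in 0da5's history (behind): {0da5, b5bc, f35b} — 3.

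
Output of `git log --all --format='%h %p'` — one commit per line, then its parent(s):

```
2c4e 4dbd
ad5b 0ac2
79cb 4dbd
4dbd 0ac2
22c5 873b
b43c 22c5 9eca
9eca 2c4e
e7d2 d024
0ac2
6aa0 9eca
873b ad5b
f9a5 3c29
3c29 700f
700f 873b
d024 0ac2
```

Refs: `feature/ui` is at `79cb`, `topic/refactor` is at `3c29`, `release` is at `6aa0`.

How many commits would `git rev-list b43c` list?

8

Walking parent pointers from b43c: reachable set = {0ac2, 22c5, 2c4e, 4dbd, 873b, 9eca, ad5b, b43c}.
That is 8 commits.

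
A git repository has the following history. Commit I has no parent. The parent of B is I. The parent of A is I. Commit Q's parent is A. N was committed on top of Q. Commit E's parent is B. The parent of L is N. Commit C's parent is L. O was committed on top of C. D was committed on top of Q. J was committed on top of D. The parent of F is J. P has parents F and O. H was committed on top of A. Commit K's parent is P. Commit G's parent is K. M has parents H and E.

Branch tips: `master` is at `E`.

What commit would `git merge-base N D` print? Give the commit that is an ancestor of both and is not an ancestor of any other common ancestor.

Ancestors of N: {A, I, N, Q}.
Ancestors of D: {A, D, I, Q}.
Common ancestors: {A, I, Q}.
Among these, Q is not an ancestor of any other common ancestor — it is the merge base.

Q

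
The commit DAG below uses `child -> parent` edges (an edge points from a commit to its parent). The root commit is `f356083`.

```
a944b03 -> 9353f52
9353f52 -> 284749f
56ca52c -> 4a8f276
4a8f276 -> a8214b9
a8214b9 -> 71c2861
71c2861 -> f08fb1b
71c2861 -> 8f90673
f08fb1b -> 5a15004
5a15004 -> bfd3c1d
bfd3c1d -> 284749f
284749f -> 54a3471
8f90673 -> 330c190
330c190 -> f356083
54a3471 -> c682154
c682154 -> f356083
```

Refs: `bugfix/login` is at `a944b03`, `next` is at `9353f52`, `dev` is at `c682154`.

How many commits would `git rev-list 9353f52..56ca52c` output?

Reachable from 56ca52c: {284749f, 330c190, 4a8f276, 54a3471, 56ca52c, 5a15004, 71c2861, 8f90673, a8214b9, bfd3c1d, c682154, f08fb1b, f356083}.
Reachable from 9353f52: {284749f, 54a3471, 9353f52, c682154, f356083}.
In 56ca52c's history but not 9353f52's: {330c190, 4a8f276, 56ca52c, 5a15004, 71c2861, 8f90673, a8214b9, bfd3c1d, f08fb1b} — 9 commits.

9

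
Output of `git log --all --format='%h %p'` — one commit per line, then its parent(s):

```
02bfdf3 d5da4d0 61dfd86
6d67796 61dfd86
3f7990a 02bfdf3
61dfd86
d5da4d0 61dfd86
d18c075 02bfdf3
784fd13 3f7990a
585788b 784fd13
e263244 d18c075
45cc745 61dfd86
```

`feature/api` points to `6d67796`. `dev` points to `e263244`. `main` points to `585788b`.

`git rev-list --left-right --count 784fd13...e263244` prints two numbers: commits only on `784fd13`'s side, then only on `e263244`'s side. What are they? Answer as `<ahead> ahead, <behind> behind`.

2 ahead, 2 behind

Reachable from 784fd13: {02bfdf3, 3f7990a, 61dfd86, 784fd13, d5da4d0}.
Reachable from e263244: {02bfdf3, 61dfd86, d18c075, d5da4d0, e263244}.
Only in 784fd13's history (ahead): {3f7990a, 784fd13} — 2.
Only in e263244's history (behind): {d18c075, e263244} — 2.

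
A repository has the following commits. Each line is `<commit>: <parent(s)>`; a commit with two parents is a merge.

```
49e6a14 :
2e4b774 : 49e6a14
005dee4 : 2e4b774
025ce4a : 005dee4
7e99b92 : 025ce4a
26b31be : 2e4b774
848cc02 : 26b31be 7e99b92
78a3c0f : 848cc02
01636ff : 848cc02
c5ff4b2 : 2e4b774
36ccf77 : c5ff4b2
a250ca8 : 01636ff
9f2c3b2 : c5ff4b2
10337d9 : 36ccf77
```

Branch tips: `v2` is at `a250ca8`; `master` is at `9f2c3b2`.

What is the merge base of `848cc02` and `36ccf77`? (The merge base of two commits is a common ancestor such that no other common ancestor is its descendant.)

2e4b774

Ancestors of 848cc02: {005dee4, 025ce4a, 26b31be, 2e4b774, 49e6a14, 7e99b92, 848cc02}.
Ancestors of 36ccf77: {2e4b774, 36ccf77, 49e6a14, c5ff4b2}.
Common ancestors: {2e4b774, 49e6a14}.
Among these, 2e4b774 is not an ancestor of any other common ancestor — it is the merge base.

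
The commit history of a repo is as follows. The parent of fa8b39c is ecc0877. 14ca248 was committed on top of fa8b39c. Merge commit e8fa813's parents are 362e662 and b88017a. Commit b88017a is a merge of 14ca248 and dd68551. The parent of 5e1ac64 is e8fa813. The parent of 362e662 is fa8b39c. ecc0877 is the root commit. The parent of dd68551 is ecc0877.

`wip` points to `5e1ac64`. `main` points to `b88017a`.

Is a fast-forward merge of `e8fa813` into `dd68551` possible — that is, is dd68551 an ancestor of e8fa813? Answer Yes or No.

A fast-forward from dd68551 to e8fa813 is possible iff dd68551 is an ancestor of e8fa813.
Ancestors of e8fa813: {14ca248, 362e662, b88017a, dd68551, e8fa813, ecc0877, fa8b39c}.
dd68551 is among them, so fast-forward is possible.

Yes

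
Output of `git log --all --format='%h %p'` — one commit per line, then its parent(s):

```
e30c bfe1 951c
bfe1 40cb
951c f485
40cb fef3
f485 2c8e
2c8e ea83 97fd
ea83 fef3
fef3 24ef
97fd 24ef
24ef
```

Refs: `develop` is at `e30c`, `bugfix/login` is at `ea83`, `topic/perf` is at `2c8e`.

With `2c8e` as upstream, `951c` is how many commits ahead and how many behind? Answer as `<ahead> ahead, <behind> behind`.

2 ahead, 0 behind

Reachable from 951c: {24ef, 2c8e, 951c, 97fd, ea83, f485, fef3}.
Reachable from 2c8e: {24ef, 2c8e, 97fd, ea83, fef3}.
Only in 951c's history (ahead): {951c, f485} — 2.
Only in 2c8e's history (behind): {} — 0.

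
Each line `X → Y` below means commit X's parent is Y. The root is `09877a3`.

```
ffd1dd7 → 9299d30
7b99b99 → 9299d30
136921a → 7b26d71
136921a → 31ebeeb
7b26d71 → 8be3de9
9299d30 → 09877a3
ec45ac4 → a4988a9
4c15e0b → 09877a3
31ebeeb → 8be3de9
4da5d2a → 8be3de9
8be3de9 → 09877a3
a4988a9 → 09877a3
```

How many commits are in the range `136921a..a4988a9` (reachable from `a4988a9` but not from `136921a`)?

Reachable from a4988a9: {09877a3, a4988a9}.
Reachable from 136921a: {09877a3, 136921a, 31ebeeb, 7b26d71, 8be3de9}.
In a4988a9's history but not 136921a's: {a4988a9} — 1 commit.

1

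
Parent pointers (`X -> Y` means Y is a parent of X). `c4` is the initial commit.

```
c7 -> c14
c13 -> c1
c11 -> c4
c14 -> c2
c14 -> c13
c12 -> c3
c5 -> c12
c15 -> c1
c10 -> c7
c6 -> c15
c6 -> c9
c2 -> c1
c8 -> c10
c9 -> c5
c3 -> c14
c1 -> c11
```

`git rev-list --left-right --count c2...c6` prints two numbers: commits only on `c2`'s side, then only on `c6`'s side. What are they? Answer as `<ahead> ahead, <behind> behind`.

0 ahead, 8 behind

Reachable from c2: {c1, c11, c2, c4}.
Reachable from c6: {c1, c11, c12, c13, c14, c15, c2, c3, c4, c5, c6, c9}.
Only in c2's history (ahead): {} — 0.
Only in c6's history (behind): {c12, c13, c14, c15, c3, c5, c6, c9} — 8.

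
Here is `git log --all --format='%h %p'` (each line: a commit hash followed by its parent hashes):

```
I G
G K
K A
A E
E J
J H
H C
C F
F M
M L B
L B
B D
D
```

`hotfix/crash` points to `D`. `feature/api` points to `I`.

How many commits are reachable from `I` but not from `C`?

7

Reachable from I: {A, B, C, D, E, F, G, H, I, J, K, L, M}.
Reachable from C: {B, C, D, F, L, M}.
In I's history but not C's: {A, E, G, H, I, J, K} — 7 commits.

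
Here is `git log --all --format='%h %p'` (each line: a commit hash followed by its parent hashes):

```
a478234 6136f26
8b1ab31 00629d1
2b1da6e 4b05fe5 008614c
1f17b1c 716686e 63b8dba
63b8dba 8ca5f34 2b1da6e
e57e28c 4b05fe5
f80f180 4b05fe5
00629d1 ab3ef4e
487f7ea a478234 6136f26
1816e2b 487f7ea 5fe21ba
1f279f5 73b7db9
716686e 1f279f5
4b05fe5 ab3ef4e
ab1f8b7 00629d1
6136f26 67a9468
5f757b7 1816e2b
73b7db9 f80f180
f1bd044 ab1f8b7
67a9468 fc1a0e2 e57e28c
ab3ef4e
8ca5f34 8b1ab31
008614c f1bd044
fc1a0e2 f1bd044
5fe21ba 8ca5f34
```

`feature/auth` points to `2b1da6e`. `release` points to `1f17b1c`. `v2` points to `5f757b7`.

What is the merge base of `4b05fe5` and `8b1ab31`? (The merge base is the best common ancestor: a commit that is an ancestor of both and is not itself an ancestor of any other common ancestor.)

ab3ef4e

Ancestors of 4b05fe5: {4b05fe5, ab3ef4e}.
Ancestors of 8b1ab31: {00629d1, 8b1ab31, ab3ef4e}.
Common ancestors: {ab3ef4e}.
The only common ancestor is ab3ef4e, so it is the merge base.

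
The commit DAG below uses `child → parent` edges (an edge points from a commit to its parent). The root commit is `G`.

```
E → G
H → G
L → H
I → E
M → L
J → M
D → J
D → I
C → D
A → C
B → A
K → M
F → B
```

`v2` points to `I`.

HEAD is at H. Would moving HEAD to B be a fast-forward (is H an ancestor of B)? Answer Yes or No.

Yes

A fast-forward from H to B is possible iff H is an ancestor of B.
Ancestors of B: {A, B, C, D, E, G, H, I, J, L, M}.
H is among them, so fast-forward is possible.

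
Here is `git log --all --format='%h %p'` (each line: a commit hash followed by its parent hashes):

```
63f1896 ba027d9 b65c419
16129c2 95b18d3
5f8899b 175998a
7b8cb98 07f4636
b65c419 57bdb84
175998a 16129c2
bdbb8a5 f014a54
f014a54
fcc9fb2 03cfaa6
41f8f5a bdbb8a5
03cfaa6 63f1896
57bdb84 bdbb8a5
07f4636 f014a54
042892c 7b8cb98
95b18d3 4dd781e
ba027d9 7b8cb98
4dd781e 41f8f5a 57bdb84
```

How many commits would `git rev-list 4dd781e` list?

5

Walking parent pointers from 4dd781e: reachable set = {41f8f5a, 4dd781e, 57bdb84, bdbb8a5, f014a54}.
That is 5 commits.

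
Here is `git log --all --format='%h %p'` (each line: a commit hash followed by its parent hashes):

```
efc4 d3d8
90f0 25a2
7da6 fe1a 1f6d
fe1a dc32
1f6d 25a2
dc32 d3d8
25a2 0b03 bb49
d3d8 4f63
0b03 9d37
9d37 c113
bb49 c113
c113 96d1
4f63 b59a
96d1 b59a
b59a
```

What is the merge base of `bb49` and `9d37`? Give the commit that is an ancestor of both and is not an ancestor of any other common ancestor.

c113

Ancestors of bb49: {96d1, b59a, bb49, c113}.
Ancestors of 9d37: {96d1, 9d37, b59a, c113}.
Common ancestors: {96d1, b59a, c113}.
Among these, c113 is not an ancestor of any other common ancestor — it is the merge base.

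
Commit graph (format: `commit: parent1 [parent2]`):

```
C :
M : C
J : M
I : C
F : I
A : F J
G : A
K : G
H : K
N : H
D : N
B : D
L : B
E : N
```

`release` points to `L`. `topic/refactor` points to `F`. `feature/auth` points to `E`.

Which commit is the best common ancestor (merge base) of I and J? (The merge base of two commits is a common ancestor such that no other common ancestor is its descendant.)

Ancestors of I: {C, I}.
Ancestors of J: {C, J, M}.
Common ancestors: {C}.
The only common ancestor is C, so it is the merge base.

C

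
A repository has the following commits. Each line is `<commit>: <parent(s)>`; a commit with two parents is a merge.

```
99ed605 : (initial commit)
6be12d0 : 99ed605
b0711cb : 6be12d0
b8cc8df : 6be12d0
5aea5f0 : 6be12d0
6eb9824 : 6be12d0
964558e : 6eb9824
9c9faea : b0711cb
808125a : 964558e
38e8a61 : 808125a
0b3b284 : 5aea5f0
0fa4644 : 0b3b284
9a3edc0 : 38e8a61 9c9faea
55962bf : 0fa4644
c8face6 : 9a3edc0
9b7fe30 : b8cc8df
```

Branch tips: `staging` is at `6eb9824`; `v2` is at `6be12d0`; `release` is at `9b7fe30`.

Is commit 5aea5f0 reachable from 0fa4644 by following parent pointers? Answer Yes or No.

Ancestors of 0fa4644 (commits reachable by following parents): {0b3b284, 0fa4644, 5aea5f0, 6be12d0, 99ed605}.
5aea5f0 is in that set, so it is an ancestor of 0fa4644.

Yes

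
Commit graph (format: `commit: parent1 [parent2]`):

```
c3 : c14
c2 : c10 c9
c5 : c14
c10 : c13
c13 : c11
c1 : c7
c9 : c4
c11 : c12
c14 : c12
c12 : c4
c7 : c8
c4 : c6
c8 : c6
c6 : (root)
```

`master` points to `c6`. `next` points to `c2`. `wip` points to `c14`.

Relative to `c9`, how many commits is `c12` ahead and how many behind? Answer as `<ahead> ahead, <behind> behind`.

1 ahead, 1 behind

Reachable from c12: {c12, c4, c6}.
Reachable from c9: {c4, c6, c9}.
Only in c12's history (ahead): {c12} — 1.
Only in c9's history (behind): {c9} — 1.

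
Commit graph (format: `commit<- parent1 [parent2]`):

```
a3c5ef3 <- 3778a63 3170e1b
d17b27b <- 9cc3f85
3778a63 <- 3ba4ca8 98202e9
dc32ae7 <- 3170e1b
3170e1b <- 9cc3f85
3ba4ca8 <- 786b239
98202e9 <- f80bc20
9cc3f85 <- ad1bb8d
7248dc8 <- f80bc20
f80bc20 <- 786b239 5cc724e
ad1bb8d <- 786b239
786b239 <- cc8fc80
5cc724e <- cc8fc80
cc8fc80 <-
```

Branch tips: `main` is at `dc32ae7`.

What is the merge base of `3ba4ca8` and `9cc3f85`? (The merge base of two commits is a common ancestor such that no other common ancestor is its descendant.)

786b239

Ancestors of 3ba4ca8: {3ba4ca8, 786b239, cc8fc80}.
Ancestors of 9cc3f85: {786b239, 9cc3f85, ad1bb8d, cc8fc80}.
Common ancestors: {786b239, cc8fc80}.
Among these, 786b239 is not an ancestor of any other common ancestor — it is the merge base.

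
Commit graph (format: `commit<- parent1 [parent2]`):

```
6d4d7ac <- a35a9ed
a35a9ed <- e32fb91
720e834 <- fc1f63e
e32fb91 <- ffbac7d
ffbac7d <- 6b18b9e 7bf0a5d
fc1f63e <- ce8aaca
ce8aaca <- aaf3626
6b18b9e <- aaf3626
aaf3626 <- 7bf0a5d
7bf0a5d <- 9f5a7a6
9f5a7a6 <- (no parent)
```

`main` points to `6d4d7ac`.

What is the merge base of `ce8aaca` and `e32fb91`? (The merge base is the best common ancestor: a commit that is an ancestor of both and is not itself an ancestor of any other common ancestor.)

Ancestors of ce8aaca: {7bf0a5d, 9f5a7a6, aaf3626, ce8aaca}.
Ancestors of e32fb91: {6b18b9e, 7bf0a5d, 9f5a7a6, aaf3626, e32fb91, ffbac7d}.
Common ancestors: {7bf0a5d, 9f5a7a6, aaf3626}.
Among these, aaf3626 is not an ancestor of any other common ancestor — it is the merge base.

aaf3626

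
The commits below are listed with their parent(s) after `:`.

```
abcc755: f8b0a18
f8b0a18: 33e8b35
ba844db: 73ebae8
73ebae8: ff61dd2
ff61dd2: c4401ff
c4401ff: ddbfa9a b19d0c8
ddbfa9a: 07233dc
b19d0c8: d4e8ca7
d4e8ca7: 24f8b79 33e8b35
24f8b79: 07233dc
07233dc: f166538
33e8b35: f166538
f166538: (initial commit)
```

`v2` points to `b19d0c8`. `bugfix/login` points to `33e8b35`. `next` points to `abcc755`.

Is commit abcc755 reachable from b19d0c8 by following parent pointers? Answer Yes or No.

No

Ancestors of b19d0c8: {07233dc, 24f8b79, 33e8b35, b19d0c8, d4e8ca7, f166538}.
abcc755 is not in that set, so it is not an ancestor of b19d0c8.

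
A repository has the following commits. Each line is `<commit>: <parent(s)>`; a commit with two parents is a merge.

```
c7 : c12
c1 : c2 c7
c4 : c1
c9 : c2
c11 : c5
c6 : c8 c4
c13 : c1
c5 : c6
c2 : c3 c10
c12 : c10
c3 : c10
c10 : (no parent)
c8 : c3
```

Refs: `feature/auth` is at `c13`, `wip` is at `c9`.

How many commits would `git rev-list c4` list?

Walking parent pointers from c4: reachable set = {c1, c10, c12, c2, c3, c4, c7}.
That is 7 commits.

7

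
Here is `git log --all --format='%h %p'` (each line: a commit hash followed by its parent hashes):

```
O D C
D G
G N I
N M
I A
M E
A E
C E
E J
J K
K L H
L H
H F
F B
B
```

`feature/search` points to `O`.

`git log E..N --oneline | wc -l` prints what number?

2

Reachable from N: {B, E, F, H, J, K, L, M, N}.
Reachable from E: {B, E, F, H, J, K, L}.
In N's history but not E's: {M, N} — 2 commits.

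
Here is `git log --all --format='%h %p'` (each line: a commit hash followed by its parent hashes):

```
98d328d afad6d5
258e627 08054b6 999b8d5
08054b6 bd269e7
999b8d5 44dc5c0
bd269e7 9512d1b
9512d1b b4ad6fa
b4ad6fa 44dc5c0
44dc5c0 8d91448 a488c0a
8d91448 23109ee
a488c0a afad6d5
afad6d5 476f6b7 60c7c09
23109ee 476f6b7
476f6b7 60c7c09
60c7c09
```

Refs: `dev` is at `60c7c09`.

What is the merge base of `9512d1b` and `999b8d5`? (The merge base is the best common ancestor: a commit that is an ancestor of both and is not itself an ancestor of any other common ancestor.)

Ancestors of 9512d1b: {23109ee, 44dc5c0, 476f6b7, 60c7c09, 8d91448, 9512d1b, a488c0a, afad6d5, b4ad6fa}.
Ancestors of 999b8d5: {23109ee, 44dc5c0, 476f6b7, 60c7c09, 8d91448, 999b8d5, a488c0a, afad6d5}.
Common ancestors: {23109ee, 44dc5c0, 476f6b7, 60c7c09, 8d91448, a488c0a, afad6d5}.
Among these, 44dc5c0 is not an ancestor of any other common ancestor — it is the merge base.

44dc5c0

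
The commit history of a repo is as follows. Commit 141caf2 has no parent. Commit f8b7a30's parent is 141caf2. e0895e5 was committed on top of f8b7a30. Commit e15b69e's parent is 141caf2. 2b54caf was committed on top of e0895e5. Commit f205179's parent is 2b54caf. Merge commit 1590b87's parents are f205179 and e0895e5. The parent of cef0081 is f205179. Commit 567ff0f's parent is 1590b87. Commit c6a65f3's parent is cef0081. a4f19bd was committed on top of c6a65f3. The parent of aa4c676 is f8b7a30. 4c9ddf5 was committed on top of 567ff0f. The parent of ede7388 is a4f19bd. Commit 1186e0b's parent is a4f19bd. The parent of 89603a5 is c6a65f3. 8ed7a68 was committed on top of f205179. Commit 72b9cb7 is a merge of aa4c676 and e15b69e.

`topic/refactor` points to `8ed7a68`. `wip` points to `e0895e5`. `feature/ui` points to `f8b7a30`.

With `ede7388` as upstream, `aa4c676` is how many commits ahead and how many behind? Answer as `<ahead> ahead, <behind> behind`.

1 ahead, 7 behind

Reachable from aa4c676: {141caf2, aa4c676, f8b7a30}.
Reachable from ede7388: {141caf2, 2b54caf, a4f19bd, c6a65f3, cef0081, e0895e5, ede7388, f205179, f8b7a30}.
Only in aa4c676's history (ahead): {aa4c676} — 1.
Only in ede7388's history (behind): {2b54caf, a4f19bd, c6a65f3, cef0081, e0895e5, ede7388, f205179} — 7.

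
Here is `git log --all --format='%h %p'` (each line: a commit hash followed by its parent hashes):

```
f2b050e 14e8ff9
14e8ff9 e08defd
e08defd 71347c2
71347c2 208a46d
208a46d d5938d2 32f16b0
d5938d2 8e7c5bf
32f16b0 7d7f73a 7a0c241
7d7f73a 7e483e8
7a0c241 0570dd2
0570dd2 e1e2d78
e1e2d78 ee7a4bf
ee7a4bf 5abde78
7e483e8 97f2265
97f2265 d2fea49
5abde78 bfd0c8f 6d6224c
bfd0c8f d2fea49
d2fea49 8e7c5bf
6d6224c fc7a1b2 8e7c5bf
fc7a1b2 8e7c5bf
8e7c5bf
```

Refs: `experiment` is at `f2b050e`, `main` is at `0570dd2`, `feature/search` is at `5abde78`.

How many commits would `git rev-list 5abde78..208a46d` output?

10

Reachable from 208a46d: {0570dd2, 208a46d, 32f16b0, 5abde78, 6d6224c, 7a0c241, 7d7f73a, 7e483e8, 8e7c5bf, 97f2265, bfd0c8f, d2fea49, d5938d2, e1e2d78, ee7a4bf, fc7a1b2}.
Reachable from 5abde78: {5abde78, 6d6224c, 8e7c5bf, bfd0c8f, d2fea49, fc7a1b2}.
In 208a46d's history but not 5abde78's: {0570dd2, 208a46d, 32f16b0, 7a0c241, 7d7f73a, 7e483e8, 97f2265, d5938d2, e1e2d78, ee7a4bf} — 10 commits.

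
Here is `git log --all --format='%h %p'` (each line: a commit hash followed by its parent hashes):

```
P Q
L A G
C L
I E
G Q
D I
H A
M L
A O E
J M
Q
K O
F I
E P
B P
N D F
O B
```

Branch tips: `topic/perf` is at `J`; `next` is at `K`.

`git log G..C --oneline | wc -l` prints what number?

7

Reachable from C: {A, B, C, E, G, L, O, P, Q}.
Reachable from G: {G, Q}.
In C's history but not G's: {A, B, C, E, L, O, P} — 7 commits.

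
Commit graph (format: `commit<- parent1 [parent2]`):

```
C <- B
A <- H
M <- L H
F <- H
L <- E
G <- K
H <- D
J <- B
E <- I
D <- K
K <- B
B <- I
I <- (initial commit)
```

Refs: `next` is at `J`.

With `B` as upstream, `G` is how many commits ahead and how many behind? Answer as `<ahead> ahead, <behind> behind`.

2 ahead, 0 behind

Reachable from G: {B, G, I, K}.
Reachable from B: {B, I}.
Only in G's history (ahead): {G, K} — 2.
Only in B's history (behind): {} — 0.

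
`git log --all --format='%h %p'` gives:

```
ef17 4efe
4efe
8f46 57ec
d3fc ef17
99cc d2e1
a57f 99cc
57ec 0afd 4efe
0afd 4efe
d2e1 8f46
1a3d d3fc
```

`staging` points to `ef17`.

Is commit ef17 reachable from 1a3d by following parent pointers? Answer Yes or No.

Ancestors of 1a3d (commits reachable by following parents): {1a3d, 4efe, d3fc, ef17}.
ef17 is in that set, so it is an ancestor of 1a3d.

Yes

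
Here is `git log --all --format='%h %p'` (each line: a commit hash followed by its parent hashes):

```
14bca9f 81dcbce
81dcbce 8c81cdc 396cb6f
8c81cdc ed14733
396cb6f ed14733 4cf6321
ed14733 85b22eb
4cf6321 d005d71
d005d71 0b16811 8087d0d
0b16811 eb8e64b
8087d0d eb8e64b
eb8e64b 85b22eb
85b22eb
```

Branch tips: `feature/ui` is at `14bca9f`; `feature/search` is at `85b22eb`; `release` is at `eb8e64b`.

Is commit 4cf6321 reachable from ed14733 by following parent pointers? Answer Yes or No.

No

Ancestors of ed14733: {85b22eb, ed14733}.
4cf6321 is not in that set, so it is not an ancestor of ed14733.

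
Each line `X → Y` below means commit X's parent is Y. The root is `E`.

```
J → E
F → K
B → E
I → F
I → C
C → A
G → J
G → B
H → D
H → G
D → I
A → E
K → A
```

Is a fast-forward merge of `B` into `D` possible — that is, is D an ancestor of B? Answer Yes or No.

A fast-forward from D to B is possible iff D is an ancestor of B.
Ancestors of B: {B, E}.
D is not among them, so fast-forward is not possible.

No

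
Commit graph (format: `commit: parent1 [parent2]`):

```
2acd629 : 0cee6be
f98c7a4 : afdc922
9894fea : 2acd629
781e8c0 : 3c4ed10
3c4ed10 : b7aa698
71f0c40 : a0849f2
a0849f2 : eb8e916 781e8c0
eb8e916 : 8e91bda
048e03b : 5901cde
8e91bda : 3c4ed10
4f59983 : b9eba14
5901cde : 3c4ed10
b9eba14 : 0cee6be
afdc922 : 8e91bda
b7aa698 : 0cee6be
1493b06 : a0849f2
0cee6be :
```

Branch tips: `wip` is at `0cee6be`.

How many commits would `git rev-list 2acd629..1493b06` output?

Reachable from 1493b06: {0cee6be, 1493b06, 3c4ed10, 781e8c0, 8e91bda, a0849f2, b7aa698, eb8e916}.
Reachable from 2acd629: {0cee6be, 2acd629}.
In 1493b06's history but not 2acd629's: {1493b06, 3c4ed10, 781e8c0, 8e91bda, a0849f2, b7aa698, eb8e916} — 7 commits.

7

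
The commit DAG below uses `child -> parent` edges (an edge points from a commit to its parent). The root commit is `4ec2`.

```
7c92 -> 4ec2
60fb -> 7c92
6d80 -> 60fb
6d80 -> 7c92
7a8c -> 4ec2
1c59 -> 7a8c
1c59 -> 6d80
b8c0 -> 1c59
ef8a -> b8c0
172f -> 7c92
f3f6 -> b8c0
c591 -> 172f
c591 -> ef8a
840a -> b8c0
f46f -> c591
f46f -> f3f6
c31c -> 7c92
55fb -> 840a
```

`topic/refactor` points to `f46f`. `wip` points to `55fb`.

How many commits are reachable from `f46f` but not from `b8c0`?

5

Reachable from f46f: {172f, 1c59, 4ec2, 60fb, 6d80, 7a8c, 7c92, b8c0, c591, ef8a, f3f6, f46f}.
Reachable from b8c0: {1c59, 4ec2, 60fb, 6d80, 7a8c, 7c92, b8c0}.
In f46f's history but not b8c0's: {172f, c591, ef8a, f3f6, f46f} — 5 commits.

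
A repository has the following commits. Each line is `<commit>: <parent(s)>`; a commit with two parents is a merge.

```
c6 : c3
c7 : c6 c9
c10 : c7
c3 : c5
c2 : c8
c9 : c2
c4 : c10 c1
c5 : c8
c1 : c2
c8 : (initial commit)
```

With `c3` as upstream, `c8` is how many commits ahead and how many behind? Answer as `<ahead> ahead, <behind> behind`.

Reachable from c8: {c8}.
Reachable from c3: {c3, c5, c8}.
Only in c8's history (ahead): {} — 0.
Only in c3's history (behind): {c3, c5} — 2.

0 ahead, 2 behind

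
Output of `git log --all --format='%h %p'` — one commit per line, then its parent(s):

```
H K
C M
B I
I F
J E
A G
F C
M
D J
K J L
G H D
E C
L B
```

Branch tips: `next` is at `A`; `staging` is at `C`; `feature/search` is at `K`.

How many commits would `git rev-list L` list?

6

Walking parent pointers from L: reachable set = {B, C, F, I, L, M}.
That is 6 commits.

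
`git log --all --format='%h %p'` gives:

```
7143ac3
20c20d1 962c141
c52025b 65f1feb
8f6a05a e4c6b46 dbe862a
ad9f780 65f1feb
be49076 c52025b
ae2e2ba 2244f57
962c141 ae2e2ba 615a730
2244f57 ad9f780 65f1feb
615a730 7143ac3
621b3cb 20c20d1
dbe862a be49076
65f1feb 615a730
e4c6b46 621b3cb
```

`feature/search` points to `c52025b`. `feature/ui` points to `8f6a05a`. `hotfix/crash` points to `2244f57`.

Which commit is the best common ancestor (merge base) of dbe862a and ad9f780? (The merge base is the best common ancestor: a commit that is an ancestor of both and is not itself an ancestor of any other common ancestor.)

65f1feb

Ancestors of dbe862a: {615a730, 65f1feb, 7143ac3, be49076, c52025b, dbe862a}.
Ancestors of ad9f780: {615a730, 65f1feb, 7143ac3, ad9f780}.
Common ancestors: {615a730, 65f1feb, 7143ac3}.
Among these, 65f1feb is not an ancestor of any other common ancestor — it is the merge base.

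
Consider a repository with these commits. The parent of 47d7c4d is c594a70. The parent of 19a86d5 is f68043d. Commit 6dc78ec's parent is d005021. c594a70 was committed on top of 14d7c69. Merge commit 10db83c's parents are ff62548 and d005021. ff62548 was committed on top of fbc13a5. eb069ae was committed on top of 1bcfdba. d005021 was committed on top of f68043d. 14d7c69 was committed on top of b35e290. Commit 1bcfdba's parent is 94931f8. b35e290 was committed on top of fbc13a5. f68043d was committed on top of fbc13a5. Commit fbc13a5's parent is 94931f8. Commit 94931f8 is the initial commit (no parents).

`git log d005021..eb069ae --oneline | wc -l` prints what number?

2

Reachable from eb069ae: {1bcfdba, 94931f8, eb069ae}.
Reachable from d005021: {94931f8, d005021, f68043d, fbc13a5}.
In eb069ae's history but not d005021's: {1bcfdba, eb069ae} — 2 commits.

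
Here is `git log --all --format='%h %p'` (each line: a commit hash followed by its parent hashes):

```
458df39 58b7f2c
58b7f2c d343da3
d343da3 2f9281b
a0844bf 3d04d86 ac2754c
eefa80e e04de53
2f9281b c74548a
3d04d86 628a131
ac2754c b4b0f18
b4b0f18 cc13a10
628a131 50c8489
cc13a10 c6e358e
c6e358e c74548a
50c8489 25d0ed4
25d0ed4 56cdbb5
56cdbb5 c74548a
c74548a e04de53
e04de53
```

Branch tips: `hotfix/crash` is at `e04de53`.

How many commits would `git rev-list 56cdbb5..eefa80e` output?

Reachable from eefa80e: {e04de53, eefa80e}.
Reachable from 56cdbb5: {56cdbb5, c74548a, e04de53}.
In eefa80e's history but not 56cdbb5's: {eefa80e} — 1 commit.

1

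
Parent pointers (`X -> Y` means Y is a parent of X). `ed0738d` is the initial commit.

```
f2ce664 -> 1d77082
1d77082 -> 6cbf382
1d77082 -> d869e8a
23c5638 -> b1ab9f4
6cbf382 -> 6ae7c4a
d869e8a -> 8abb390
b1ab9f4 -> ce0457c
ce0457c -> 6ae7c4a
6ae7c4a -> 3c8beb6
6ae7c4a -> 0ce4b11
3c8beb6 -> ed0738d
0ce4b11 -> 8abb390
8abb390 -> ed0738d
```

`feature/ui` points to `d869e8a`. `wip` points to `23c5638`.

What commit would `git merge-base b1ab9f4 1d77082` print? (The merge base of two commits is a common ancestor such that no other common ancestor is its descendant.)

6ae7c4a

Ancestors of b1ab9f4: {0ce4b11, 3c8beb6, 6ae7c4a, 8abb390, b1ab9f4, ce0457c, ed0738d}.
Ancestors of 1d77082: {0ce4b11, 1d77082, 3c8beb6, 6ae7c4a, 6cbf382, 8abb390, d869e8a, ed0738d}.
Common ancestors: {0ce4b11, 3c8beb6, 6ae7c4a, 8abb390, ed0738d}.
Among these, 6ae7c4a is not an ancestor of any other common ancestor — it is the merge base.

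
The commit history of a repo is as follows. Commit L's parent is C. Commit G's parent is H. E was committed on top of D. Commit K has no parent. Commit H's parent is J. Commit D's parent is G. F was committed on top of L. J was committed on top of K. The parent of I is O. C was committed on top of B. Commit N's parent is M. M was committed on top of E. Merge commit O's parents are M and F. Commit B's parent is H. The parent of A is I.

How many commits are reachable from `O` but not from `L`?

Reachable from O: {B, C, D, E, F, G, H, J, K, L, M, O}.
Reachable from L: {B, C, H, J, K, L}.
In O's history but not L's: {D, E, F, G, M, O} — 6 commits.

6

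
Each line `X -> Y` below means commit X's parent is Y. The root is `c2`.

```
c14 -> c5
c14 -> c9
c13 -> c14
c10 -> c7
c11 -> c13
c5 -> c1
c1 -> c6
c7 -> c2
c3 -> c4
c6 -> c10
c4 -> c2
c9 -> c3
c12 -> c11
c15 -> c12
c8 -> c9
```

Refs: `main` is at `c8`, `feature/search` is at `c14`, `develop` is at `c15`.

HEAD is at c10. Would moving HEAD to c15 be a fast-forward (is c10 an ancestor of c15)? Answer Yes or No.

A fast-forward from c10 to c15 is possible iff c10 is an ancestor of c15.
Ancestors of c15: {c1, c10, c11, c12, c13, c14, c15, c2, c3, c4, c5, c6, c7, c9}.
c10 is among them, so fast-forward is possible.

Yes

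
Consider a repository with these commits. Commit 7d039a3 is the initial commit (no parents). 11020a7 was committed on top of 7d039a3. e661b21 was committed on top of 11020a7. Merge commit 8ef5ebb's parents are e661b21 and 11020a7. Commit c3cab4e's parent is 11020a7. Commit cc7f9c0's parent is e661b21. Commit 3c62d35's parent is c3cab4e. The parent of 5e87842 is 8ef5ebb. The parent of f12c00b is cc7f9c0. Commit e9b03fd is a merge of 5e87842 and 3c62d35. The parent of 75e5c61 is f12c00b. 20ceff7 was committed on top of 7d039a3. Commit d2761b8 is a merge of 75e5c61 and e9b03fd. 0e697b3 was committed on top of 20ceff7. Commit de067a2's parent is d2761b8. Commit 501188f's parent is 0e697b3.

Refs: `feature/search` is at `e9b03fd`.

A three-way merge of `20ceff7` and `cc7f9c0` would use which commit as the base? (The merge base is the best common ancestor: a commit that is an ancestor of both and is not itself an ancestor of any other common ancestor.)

Ancestors of 20ceff7: {20ceff7, 7d039a3}.
Ancestors of cc7f9c0: {11020a7, 7d039a3, cc7f9c0, e661b21}.
Common ancestors: {7d039a3}.
The only common ancestor is 7d039a3, so it is the merge base.

7d039a3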